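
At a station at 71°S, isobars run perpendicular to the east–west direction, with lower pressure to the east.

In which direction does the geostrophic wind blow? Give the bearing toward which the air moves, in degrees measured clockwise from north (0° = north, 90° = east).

The pressure-gradient force points toward the east (bearing 090°).
Geostrophic balance: in the Southern Hemisphere the Coriolis force deflects motion to the left, so the geostrophic wind blows 90° to the left of the pressure-gradient force (low pressure on the right).
Rotating 090° by 90° counterclockwise gives 000° — the wind blows toward the north.

000°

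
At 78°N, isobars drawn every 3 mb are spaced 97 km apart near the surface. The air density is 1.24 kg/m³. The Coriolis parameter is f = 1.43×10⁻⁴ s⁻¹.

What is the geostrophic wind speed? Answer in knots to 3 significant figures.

Pressure gradient: |∂P/∂n| = 300 Pa / 97000 m = 3.09×10⁻³ Pa/m
Geostrophic balance (pressure-gradient force = Coriolis force):
V_g = (1/(fρ)) |∂P/∂n| = 3.09×10⁻³ / (1.43×10⁻⁴ × 1.24) = 17.4 m/s
Converting: 17.4 m/s × 1.944 = 33.9 knots

33.9 knots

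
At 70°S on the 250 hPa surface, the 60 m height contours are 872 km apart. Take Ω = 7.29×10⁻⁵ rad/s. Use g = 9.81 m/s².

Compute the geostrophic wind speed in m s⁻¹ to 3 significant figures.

Coriolis parameter at 70°S:
f = 2Ω sin φ = 2 × 7.29×10⁻⁵ × sin 70° = 1.37×10⁻⁴ s⁻¹
Height gradient: |∂Z/∂n| = 60 m / 872000 m = 6.88×10⁻⁵
On a pressure surface, geostrophic balance gives V_g = (g/f)|∂Z/∂n|:
V_g = 9.81 × 6.88×10⁻⁵ / 1.37×10⁻⁴ = 4.93 m/s

4.93 m s⁻¹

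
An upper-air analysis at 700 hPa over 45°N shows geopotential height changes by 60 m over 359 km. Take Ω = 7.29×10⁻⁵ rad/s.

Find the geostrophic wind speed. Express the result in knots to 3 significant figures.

Coriolis parameter at 45°N:
f = 2Ω sin φ = 2 × 7.29×10⁻⁵ × sin 45° = 1.03×10⁻⁴ s⁻¹
Height gradient: |∂Z/∂n| = 60 m / 359000 m = 1.67×10⁻⁴
On a pressure surface, geostrophic balance gives V_g = (g/f)|∂Z/∂n|:
V_g = 9.81 × 1.67×10⁻⁴ / 1.03×10⁻⁴ = 15.9 m/s
Converting: 15.9 m/s × 1.944 = 30.9 knots

30.9 knots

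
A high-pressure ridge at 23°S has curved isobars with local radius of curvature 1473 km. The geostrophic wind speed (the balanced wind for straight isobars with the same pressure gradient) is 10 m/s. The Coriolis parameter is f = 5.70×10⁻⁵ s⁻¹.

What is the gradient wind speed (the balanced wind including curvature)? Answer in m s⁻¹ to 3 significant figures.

11.6 m s⁻¹

Around a high, pressure-gradient force acts outward with centrifugal, so Coriolis balances both:
fV = (1/ρ)|∂P/∂n| + V²/R  →  V² − fR·V + fR·V_g = 0
With fR = 5.70×10⁻⁵ × 1473×10³ m = 84.0 m/s:
V = [fR − √((fR)² − 4 fR V_g)]/2 = [84.0 − √(84.0² − 4×84.0×10)]/2 = 11.6 m/s
Supergeostrophic (V > V_g = 10 m/s), as expected around a high.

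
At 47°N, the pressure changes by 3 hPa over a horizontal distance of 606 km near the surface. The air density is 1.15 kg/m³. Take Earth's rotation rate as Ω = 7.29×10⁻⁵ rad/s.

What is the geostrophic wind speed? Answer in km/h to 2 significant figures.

Coriolis parameter at 47°N:
f = 2Ω sin φ = 2 × 7.29×10⁻⁵ × sin 47° = 1.07×10⁻⁴ s⁻¹
Pressure gradient: |∂P/∂n| = 300 Pa / 606000 m = 4.95×10⁻⁴ Pa/m
Geostrophic balance (pressure-gradient force = Coriolis force):
V_g = (1/(fρ)) |∂P/∂n| = 4.95×10⁻⁴ / (1.07×10⁻⁴ × 1.15) = 4.04 m/s
Converting: 4.04 m/s × 3.6 = 15 km/h

15 km/h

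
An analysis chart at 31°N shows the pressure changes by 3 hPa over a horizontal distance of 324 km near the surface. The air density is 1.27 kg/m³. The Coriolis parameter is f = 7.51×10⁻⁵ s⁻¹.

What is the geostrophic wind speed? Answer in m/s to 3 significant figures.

9.71 m/s

Pressure gradient: |∂P/∂n| = 300 Pa / 324000 m = 9.26×10⁻⁴ Pa/m
Geostrophic balance (pressure-gradient force = Coriolis force):
V_g = (1/(fρ)) |∂P/∂n| = 9.26×10⁻⁴ / (7.51×10⁻⁵ × 1.27) = 9.71 m/s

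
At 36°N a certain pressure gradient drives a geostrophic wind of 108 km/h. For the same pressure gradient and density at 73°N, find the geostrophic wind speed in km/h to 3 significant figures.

With the same pressure gradient and density, V_g ∝ 1/f ∝ 1/sin φ.
V₂ = V₁ · sin φ₁ / sin φ₂ = 108 × sin 36° / sin 73°
V₂ = 108 × 0.5878/0.9563 = 66.4 km/h

66.4 km/h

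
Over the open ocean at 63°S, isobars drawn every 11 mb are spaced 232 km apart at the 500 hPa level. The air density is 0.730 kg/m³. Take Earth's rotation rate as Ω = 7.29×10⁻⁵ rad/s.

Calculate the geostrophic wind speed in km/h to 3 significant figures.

180 km/h

Coriolis parameter at 63°S:
f = 2Ω sin φ = 2 × 7.29×10⁻⁵ × sin 63° = 1.30×10⁻⁴ s⁻¹
Pressure gradient: |∂P/∂n| = 1100 Pa / 232000 m = 4.74×10⁻³ Pa/m
Geostrophic balance (pressure-gradient force = Coriolis force):
V_g = (1/(fρ)) |∂P/∂n| = 4.74×10⁻³ / (1.30×10⁻⁴ × 0.730) = 50.0 m/s
Converting: 50.0 m/s × 3.6 = 180 km/h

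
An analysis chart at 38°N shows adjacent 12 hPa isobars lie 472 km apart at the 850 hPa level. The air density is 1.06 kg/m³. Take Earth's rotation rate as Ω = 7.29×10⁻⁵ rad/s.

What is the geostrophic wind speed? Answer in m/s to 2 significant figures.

Coriolis parameter at 38°N:
f = 2Ω sin φ = 2 × 7.29×10⁻⁵ × sin 38° = 8.98×10⁻⁵ s⁻¹
Pressure gradient: |∂P/∂n| = 1200 Pa / 472000 m = 2.54×10⁻³ Pa/m
Geostrophic balance (pressure-gradient force = Coriolis force):
V_g = (1/(fρ)) |∂P/∂n| = 2.54×10⁻³ / (8.98×10⁻⁵ × 1.06) = 26.7 m/s

27 m/s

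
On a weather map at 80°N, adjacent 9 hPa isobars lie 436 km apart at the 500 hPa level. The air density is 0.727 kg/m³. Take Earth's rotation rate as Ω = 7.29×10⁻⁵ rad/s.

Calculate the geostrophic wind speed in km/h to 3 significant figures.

71.2 km/h

Coriolis parameter at 80°N:
f = 2Ω sin φ = 2 × 7.29×10⁻⁵ × sin 80° = 1.44×10⁻⁴ s⁻¹
Pressure gradient: |∂P/∂n| = 900 Pa / 436000 m = 2.06×10⁻³ Pa/m
Geostrophic balance (pressure-gradient force = Coriolis force):
V_g = (1/(fρ)) |∂P/∂n| = 2.06×10⁻³ / (1.44×10⁻⁴ × 0.727) = 19.8 m/s
Converting: 19.8 m/s × 3.6 = 71.2 km/h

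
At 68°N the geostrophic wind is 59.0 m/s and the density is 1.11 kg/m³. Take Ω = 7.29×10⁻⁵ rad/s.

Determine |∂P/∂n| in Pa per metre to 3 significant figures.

Coriolis parameter at 68°N:
f = 2Ω sin φ = 2 × 7.29×10⁻⁵ × sin 68° = 1.35×10⁻⁴ s⁻¹
Geostrophic balance rearranged: |∂P/∂n| = f ρ V_g
|∂P/∂n| = 1.35×10⁻⁴ × 1.11 × 59.0 = 8.85×10⁻³ Pa/m

8.85×10⁻³ Pa/m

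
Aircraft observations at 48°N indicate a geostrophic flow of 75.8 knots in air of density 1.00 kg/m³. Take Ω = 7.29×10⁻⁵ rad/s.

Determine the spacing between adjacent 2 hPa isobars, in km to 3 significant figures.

47.3 km

Coriolis parameter at 48°N:
f = 2Ω sin φ = 2 × 7.29×10⁻⁵ × sin 48° = 1.08×10⁻⁴ s⁻¹
Wind speed in SI: 75.8 knots = 39.0 m/s
Geostrophic balance rearranged: |∂P/∂n| = f ρ V_g
|∂P/∂n| = 1.08×10⁻⁴ × 1.00 × 39.0 = 4.23×10⁻³ Pa/m
Isobar spacing: Δn = ΔP/|∂P/∂n| = 200 Pa / 4.23×10⁻³ Pa/m = 47336 m ≈ 47.3 km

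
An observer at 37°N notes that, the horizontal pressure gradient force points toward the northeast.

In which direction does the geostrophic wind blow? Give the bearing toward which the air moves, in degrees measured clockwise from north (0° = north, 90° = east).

The pressure-gradient force points toward the northeast (bearing 045°).
Geostrophic balance: in the Northern Hemisphere the Coriolis force deflects motion to the right, so the geostrophic wind blows 90° to the right of the pressure-gradient force (low pressure on the left).
Rotating 045° by 90° clockwise gives 135° — the wind blows toward the southeast.

135°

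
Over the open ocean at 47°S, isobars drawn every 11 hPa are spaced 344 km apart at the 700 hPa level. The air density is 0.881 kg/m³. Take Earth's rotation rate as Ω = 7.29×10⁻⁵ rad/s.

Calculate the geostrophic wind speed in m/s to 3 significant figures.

Coriolis parameter at 47°S:
f = 2Ω sin φ = 2 × 7.29×10⁻⁵ × sin 47° = 1.07×10⁻⁴ s⁻¹
Pressure gradient: |∂P/∂n| = 1100 Pa / 344000 m = 3.20×10⁻³ Pa/m
Geostrophic balance (pressure-gradient force = Coriolis force):
V_g = (1/(fρ)) |∂P/∂n| = 3.20×10⁻³ / (1.07×10⁻⁴ × 0.881) = 34.0 m/s

34.0 m/s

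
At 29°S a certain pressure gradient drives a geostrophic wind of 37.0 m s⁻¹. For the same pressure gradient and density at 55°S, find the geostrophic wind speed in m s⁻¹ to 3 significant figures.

21.9 m s⁻¹

With the same pressure gradient and density, V_g ∝ 1/f ∝ 1/sin φ.
V₂ = V₁ · sin φ₁ / sin φ₂ = 37.0 × sin 29° / sin 55°
V₂ = 37.0 × 0.4848/0.8192 = 21.9 m s⁻¹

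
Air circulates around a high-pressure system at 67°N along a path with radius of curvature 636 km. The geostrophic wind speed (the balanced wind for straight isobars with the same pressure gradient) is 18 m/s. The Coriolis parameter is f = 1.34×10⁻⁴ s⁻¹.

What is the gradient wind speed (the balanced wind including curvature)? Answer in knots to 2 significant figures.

Around a high, pressure-gradient force acts outward with centrifugal, so Coriolis balances both:
fV = (1/ρ)|∂P/∂n| + V²/R  →  V² − fR·V + fR·V_g = 0
With fR = 1.34×10⁻⁴ × 636×10³ m = 85.2 m/s:
V = [fR − √((fR)² − 4 fR V_g)]/2 = [85.2 − √(85.2² − 4×85.2×18)]/2 = 25.8 m/s
Supergeostrophic (V > V_g = 18 m/s), as expected around a high.
Converting: 25.8 m/s × 1.944 = 50 knots

50 knots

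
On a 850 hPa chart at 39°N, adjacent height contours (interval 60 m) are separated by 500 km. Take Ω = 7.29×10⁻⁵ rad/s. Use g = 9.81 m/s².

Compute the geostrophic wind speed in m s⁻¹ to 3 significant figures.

Coriolis parameter at 39°N:
f = 2Ω sin φ = 2 × 7.29×10⁻⁵ × sin 39° = 9.18×10⁻⁵ s⁻¹
Height gradient: |∂Z/∂n| = 60 m / 500000 m = 1.20×10⁻⁴
On a pressure surface, geostrophic balance gives V_g = (g/f)|∂Z/∂n|:
V_g = 9.81 × 1.20×10⁻⁴ / 9.18×10⁻⁵ = 12.8 m/s

12.8 m s⁻¹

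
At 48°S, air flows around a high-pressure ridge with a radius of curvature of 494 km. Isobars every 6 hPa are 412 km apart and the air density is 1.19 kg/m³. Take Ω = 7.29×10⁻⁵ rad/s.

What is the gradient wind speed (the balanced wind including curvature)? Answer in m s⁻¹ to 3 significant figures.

Coriolis parameter at 48°S:
f = 2Ω sin φ = 2 × 7.29×10⁻⁵ × sin 48° = 1.08×10⁻⁴ s⁻¹
Pressure gradient: |∂P/∂n| = 600 Pa / 412000 m = 1.46×10⁻³ Pa/m
Geostrophic speed: V_g = |∂P/∂n|/(fρ) = 1.46×10⁻³/(1.08×10⁻⁴ × 1.19) = 11.3 m/s
Around a high, pressure-gradient force acts outward with centrifugal, so Coriolis balances both:
fV = (1/ρ)|∂P/∂n| + V²/R  →  V² − fR·V + fR·V_g = 0
With fR = 1.08×10⁻⁴ × 494×10³ m = 53.5 m/s:
V = [fR − √((fR)² − 4 fR V_g)]/2 = [53.5 − √(53.5² − 4×53.5×11.3)]/2 = 16.2 m/s
Supergeostrophic (V > V_g = 11.3 m/s), as expected around a high.

16.2 m s⁻¹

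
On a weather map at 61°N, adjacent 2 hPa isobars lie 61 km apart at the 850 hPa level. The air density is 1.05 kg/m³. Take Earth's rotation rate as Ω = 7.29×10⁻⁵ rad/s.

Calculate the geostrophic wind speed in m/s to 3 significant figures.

Coriolis parameter at 61°N:
f = 2Ω sin φ = 2 × 7.29×10⁻⁵ × sin 61° = 1.28×10⁻⁴ s⁻¹
Pressure gradient: |∂P/∂n| = 200 Pa / 61000 m = 3.28×10⁻³ Pa/m
Geostrophic balance (pressure-gradient force = Coriolis force):
V_g = (1/(fρ)) |∂P/∂n| = 3.28×10⁻³ / (1.28×10⁻⁴ × 1.05) = 24.5 m/s

24.5 m/s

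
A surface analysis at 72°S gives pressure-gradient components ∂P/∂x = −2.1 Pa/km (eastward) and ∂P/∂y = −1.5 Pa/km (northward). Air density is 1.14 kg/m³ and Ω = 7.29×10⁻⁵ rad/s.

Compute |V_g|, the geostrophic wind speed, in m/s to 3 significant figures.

16.3 m/s

Coriolis parameter at 72°S:
f = 2Ω sin φ = 2 × 7.29×10⁻⁵ × sin 72° = 1.39×10⁻⁴ s⁻¹
In the Southern Hemisphere f is negative: f = −1.39×10⁻⁴ s⁻¹.
Component geostrophic relations (x east, y north):
u_g = −(1/(fρ)) ∂P/∂y,  v_g = (1/(fρ)) ∂P/∂x
u_g = −(−1.5×10⁻³)/(−1.39×10⁻⁴ × 1.14) = −9.49 m/s;  v_g = (−2.1×10⁻³)/(−1.39×10⁻⁴ × 1.14) = 13.3 m/s
|V_g| = √(u_g² + v_g²) = 16.3 m/s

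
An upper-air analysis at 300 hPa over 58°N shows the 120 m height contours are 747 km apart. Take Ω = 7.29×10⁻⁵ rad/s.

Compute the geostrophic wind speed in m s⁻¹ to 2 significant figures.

13 m s⁻¹

Coriolis parameter at 58°N:
f = 2Ω sin φ = 2 × 7.29×10⁻⁵ × sin 58° = 1.24×10⁻⁴ s⁻¹
Height gradient: |∂Z/∂n| = 120 m / 747000 m = 1.61×10⁻⁴
On a pressure surface, geostrophic balance gives V_g = (g/f)|∂Z/∂n|:
V_g = 9.81 × 1.61×10⁻⁴ / 1.24×10⁻⁴ = 12.7 m/s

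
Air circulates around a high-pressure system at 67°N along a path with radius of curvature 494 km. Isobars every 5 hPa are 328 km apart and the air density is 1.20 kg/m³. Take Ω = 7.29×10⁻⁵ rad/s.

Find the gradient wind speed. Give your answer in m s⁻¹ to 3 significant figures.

11.4 m s⁻¹

Coriolis parameter at 67°N:
f = 2Ω sin φ = 2 × 7.29×10⁻⁵ × sin 67° = 1.34×10⁻⁴ s⁻¹
Pressure gradient: |∂P/∂n| = 500 Pa / 328000 m = 1.52×10⁻³ Pa/m
Geostrophic speed: V_g = |∂P/∂n|/(fρ) = 1.52×10⁻³/(1.34×10⁻⁴ × 1.20) = 9.47 m/s
Around a high, pressure-gradient force acts outward with centrifugal, so Coriolis balances both:
fV = (1/ρ)|∂P/∂n| + V²/R  →  V² − fR·V + fR·V_g = 0
With fR = 1.34×10⁻⁴ × 494×10³ m = 66.3 m/s:
V = [fR − √((fR)² − 4 fR V_g)]/2 = [66.3 − √(66.3² − 4×66.3×9.47)]/2 = 11.4 m/s
Supergeostrophic (V > V_g = 9.47 m/s), as expected around a high.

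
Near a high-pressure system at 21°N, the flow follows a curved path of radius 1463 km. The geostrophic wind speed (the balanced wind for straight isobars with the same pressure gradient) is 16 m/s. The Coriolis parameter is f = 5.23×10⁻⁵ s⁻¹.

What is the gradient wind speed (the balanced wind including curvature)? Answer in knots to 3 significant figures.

44.3 knots

Around a high, pressure-gradient force acts outward with centrifugal, so Coriolis balances both:
fV = (1/ρ)|∂P/∂n| + V²/R  →  V² − fR·V + fR·V_g = 0
With fR = 5.23×10⁻⁵ × 1463×10³ m = 76.5 m/s:
V = [fR − √((fR)² − 4 fR V_g)]/2 = [76.5 − √(76.5² − 4×76.5×16)]/2 = 22.8 m/s
Supergeostrophic (V > V_g = 16 m/s), as expected around a high.
Converting: 22.8 m/s × 1.944 = 44.3 knots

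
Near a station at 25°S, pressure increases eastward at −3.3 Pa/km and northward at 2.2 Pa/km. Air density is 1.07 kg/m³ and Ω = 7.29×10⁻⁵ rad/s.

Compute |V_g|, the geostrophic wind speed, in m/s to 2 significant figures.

Coriolis parameter at 25°S:
f = 2Ω sin φ = 2 × 7.29×10⁻⁵ × sin 25° = 6.16×10⁻⁵ s⁻¹
In the Southern Hemisphere f is negative: f = −6.16×10⁻⁵ s⁻¹.
Component geostrophic relations (x east, y north):
u_g = −(1/(fρ)) ∂P/∂y,  v_g = (1/(fρ)) ∂P/∂x
u_g = −(2.2×10⁻³)/(−6.16×10⁻⁵ × 1.07) = 33.4 m/s;  v_g = (−3.3×10⁻³)/(−6.16×10⁻⁵ × 1.07) = 50.1 m/s
|V_g| = √(u_g² + v_g²) = 60.2 m/s

60 m/s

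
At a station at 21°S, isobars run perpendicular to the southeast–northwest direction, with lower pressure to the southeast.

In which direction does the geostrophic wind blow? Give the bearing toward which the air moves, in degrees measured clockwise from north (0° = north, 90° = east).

The pressure-gradient force points toward the southeast (bearing 135°).
Geostrophic balance: in the Southern Hemisphere the Coriolis force deflects motion to the left, so the geostrophic wind blows 90° to the left of the pressure-gradient force (low pressure on the right).
Rotating 135° by 90° counterclockwise gives 045° — the wind blows toward the northeast.

045°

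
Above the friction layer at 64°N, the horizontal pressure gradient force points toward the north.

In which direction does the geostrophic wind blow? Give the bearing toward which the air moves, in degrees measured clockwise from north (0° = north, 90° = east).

090°

The pressure-gradient force points toward the north (bearing 000°).
Geostrophic balance: in the Northern Hemisphere the Coriolis force deflects motion to the right, so the geostrophic wind blows 90° to the right of the pressure-gradient force (low pressure on the left).
Rotating 000° by 90° clockwise gives 090° — the wind blows toward the east.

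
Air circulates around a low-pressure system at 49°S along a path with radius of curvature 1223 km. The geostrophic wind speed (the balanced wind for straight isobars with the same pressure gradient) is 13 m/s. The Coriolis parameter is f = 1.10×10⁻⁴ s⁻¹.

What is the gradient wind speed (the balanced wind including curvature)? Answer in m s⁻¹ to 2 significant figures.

12 m s⁻¹

Around a low, centrifugal force acts outward with Coriolis, so pressure-gradient force balances both:
(1/ρ)|∂P/∂n| = fV + V²/R  →  V² + fR·V − fR·V_g = 0
With fR = 1.10×10⁻⁴ × 1223×10³ m = 135 m/s:
V = [−fR + √((fR)² + 4 fR V_g)]/2 = [−135 + √(135² + 4×135×13)]/2 = 11.9 m/s
Subgeostrophic (V < V_g = 13 m/s), as expected around a low.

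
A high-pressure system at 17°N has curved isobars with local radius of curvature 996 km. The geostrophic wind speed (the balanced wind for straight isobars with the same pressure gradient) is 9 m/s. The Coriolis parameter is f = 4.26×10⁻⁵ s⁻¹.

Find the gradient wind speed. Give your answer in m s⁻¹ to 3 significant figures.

13.0 m s⁻¹

Around a high, pressure-gradient force acts outward with centrifugal, so Coriolis balances both:
fV = (1/ρ)|∂P/∂n| + V²/R  →  V² − fR·V + fR·V_g = 0
With fR = 4.26×10⁻⁵ × 996×10³ m = 42.4 m/s:
V = [fR − √((fR)² − 4 fR V_g)]/2 = [42.4 − √(42.4² − 4×42.4×9)]/2 = 13 m/s
Supergeostrophic (V > V_g = 9 m/s), as expected around a high.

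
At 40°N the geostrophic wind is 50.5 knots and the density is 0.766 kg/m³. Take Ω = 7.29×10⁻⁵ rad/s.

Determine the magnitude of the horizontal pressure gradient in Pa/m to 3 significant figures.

Coriolis parameter at 40°N:
f = 2Ω sin φ = 2 × 7.29×10⁻⁵ × sin 40° = 9.37×10⁻⁵ s⁻¹
Wind speed in SI: 50.5 knots = 26.0 m/s
Geostrophic balance rearranged: |∂P/∂n| = f ρ V_g
|∂P/∂n| = 9.37×10⁻⁵ × 0.766 × 26.0 = 1.87×10⁻³ Pa/m

1.87×10⁻³ Pa/m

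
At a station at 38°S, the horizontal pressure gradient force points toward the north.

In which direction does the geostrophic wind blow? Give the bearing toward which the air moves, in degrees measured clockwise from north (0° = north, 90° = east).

The pressure-gradient force points toward the north (bearing 000°).
Geostrophic balance: in the Southern Hemisphere the Coriolis force deflects motion to the left, so the geostrophic wind blows 90° to the left of the pressure-gradient force (low pressure on the right).
Rotating 000° by 90° counterclockwise gives 270° — the wind blows toward the west.

270°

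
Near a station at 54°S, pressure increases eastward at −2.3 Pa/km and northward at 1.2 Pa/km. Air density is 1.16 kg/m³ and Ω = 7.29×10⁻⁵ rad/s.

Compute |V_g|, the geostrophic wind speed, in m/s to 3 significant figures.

Coriolis parameter at 54°S:
f = 2Ω sin φ = 2 × 7.29×10⁻⁵ × sin 54° = 1.18×10⁻⁴ s⁻¹
In the Southern Hemisphere f is negative: f = −1.18×10⁻⁴ s⁻¹.
Component geostrophic relations (x east, y north):
u_g = −(1/(fρ)) ∂P/∂y,  v_g = (1/(fρ)) ∂P/∂x
u_g = −(1.2×10⁻³)/(−1.18×10⁻⁴ × 1.16) = 8.77 m/s;  v_g = (−2.3×10⁻³)/(−1.18×10⁻⁴ × 1.16) = 16.8 m/s
|V_g| = √(u_g² + v_g²) = 19.0 m/s

19.0 m/s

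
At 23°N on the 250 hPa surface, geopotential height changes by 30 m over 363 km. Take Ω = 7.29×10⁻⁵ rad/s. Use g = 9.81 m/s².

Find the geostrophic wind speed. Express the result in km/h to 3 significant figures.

Coriolis parameter at 23°N:
f = 2Ω sin φ = 2 × 7.29×10⁻⁵ × sin 23° = 5.70×10⁻⁵ s⁻¹
Height gradient: |∂Z/∂n| = 30 m / 363000 m = 8.26×10⁻⁵
On a pressure surface, geostrophic balance gives V_g = (g/f)|∂Z/∂n|:
V_g = 9.81 × 8.26×10⁻⁵ / 5.70×10⁻⁵ = 14.2 m/s
Converting: 14.2 m/s × 3.6 = 51.2 km/h

51.2 km/h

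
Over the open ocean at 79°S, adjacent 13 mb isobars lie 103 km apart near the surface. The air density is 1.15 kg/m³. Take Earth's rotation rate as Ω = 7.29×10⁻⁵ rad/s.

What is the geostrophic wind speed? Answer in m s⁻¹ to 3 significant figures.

76.7 m s⁻¹

Coriolis parameter at 79°S:
f = 2Ω sin φ = 2 × 7.29×10⁻⁵ × sin 79° = 1.43×10⁻⁴ s⁻¹
Pressure gradient: |∂P/∂n| = 1300 Pa / 103000 m = 1.26×10⁻² Pa/m
Geostrophic balance (pressure-gradient force = Coriolis force):
V_g = (1/(fρ)) |∂P/∂n| = 1.26×10⁻² / (1.43×10⁻⁴ × 1.15) = 76.7 m/s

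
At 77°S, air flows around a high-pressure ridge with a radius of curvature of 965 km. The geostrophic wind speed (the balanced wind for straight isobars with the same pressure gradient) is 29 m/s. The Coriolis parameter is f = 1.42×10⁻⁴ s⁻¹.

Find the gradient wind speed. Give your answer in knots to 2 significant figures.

81 knots

Around a high, pressure-gradient force acts outward with centrifugal, so Coriolis balances both:
fV = (1/ρ)|∂P/∂n| + V²/R  →  V² − fR·V + fR·V_g = 0
With fR = 1.42×10⁻⁴ × 965×10³ m = 137 m/s:
V = [fR − √((fR)² − 4 fR V_g)]/2 = [137 − √(137² − 4×137×29)]/2 = 41.7 m/s
Supergeostrophic (V > V_g = 29 m/s), as expected around a high.
Converting: 41.7 m/s × 1.944 = 81 knots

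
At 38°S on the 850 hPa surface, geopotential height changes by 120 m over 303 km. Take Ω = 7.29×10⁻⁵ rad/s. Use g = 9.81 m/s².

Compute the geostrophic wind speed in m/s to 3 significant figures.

Coriolis parameter at 38°S:
f = 2Ω sin φ = 2 × 7.29×10⁻⁵ × sin 38° = 8.98×10⁻⁵ s⁻¹
Height gradient: |∂Z/∂n| = 120 m / 303000 m = 3.96×10⁻⁴
On a pressure surface, geostrophic balance gives V_g = (g/f)|∂Z/∂n|:
V_g = 9.81 × 3.96×10⁻⁴ / 8.98×10⁻⁵ = 43.3 m/s

43.3 m/s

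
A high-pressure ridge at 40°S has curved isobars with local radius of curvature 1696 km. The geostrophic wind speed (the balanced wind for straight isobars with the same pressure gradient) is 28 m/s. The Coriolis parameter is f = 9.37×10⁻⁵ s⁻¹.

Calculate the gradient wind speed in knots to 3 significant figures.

Around a high, pressure-gradient force acts outward with centrifugal, so Coriolis balances both:
fV = (1/ρ)|∂P/∂n| + V²/R  →  V² − fR·V + fR·V_g = 0
With fR = 9.37×10⁻⁵ × 1696×10³ m = 159 m/s:
V = [fR − √((fR)² − 4 fR V_g)]/2 = [159 − √(159² − 4×159×28)]/2 = 36.3 m/s
Supergeostrophic (V > V_g = 28 m/s), as expected around a high.
Converting: 36.3 m/s × 1.944 = 70.5 knots

70.5 knots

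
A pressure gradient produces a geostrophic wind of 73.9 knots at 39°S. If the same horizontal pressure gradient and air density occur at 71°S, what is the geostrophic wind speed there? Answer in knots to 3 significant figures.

With the same pressure gradient and density, V_g ∝ 1/f ∝ 1/sin φ.
V₂ = V₁ · sin φ₁ / sin φ₂ = 73.9 × sin 39° / sin 71°
V₂ = 73.9 × 0.6293/0.9455 = 49.2 knots

49.2 knots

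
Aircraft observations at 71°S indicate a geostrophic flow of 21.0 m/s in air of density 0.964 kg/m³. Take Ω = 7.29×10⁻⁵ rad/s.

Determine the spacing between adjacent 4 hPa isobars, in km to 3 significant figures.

Coriolis parameter at 71°S:
f = 2Ω sin φ = 2 × 7.29×10⁻⁵ × sin 71° = 1.38×10⁻⁴ s⁻¹
Geostrophic balance rearranged: |∂P/∂n| = f ρ V_g
|∂P/∂n| = 1.38×10⁻⁴ × 0.964 × 21.0 = 2.79×10⁻³ Pa/m
Isobar spacing: Δn = ΔP/|∂P/∂n| = 400 Pa / 2.79×10⁻³ Pa/m = 143330 m ≈ 143 km

143 km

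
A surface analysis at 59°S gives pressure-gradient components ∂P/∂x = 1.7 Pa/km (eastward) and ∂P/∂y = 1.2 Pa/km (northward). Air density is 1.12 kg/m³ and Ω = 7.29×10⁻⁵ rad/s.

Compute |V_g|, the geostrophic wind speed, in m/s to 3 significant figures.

14.9 m/s

Coriolis parameter at 59°S:
f = 2Ω sin φ = 2 × 7.29×10⁻⁵ × sin 59° = 1.25×10⁻⁴ s⁻¹
In the Southern Hemisphere f is negative: f = −1.25×10⁻⁴ s⁻¹.
Component geostrophic relations (x east, y north):
u_g = −(1/(fρ)) ∂P/∂y,  v_g = (1/(fρ)) ∂P/∂x
u_g = −(1.2×10⁻³)/(−1.25×10⁻⁴ × 1.12) = 8.57 m/s;  v_g = (1.7×10⁻³)/(−1.25×10⁻⁴ × 1.12) = −12.1 m/s
|V_g| = √(u_g² + v_g²) = 14.9 m/s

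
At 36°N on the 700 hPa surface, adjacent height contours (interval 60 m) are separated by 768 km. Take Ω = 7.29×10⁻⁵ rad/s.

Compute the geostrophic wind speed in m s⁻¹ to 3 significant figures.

Coriolis parameter at 36°N:
f = 2Ω sin φ = 2 × 7.29×10⁻⁵ × sin 36° = 8.57×10⁻⁵ s⁻¹
Height gradient: |∂Z/∂n| = 60 m / 768000 m = 7.81×10⁻⁵
On a pressure surface, geostrophic balance gives V_g = (g/f)|∂Z/∂n|:
V_g = 9.81 × 7.81×10⁻⁵ / 8.57×10⁻⁵ = 8.94 m/s

8.94 m s⁻¹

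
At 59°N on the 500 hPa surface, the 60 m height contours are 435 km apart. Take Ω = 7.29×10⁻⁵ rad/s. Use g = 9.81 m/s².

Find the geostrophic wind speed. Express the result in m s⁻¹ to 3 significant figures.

10.8 m s⁻¹

Coriolis parameter at 59°N:
f = 2Ω sin φ = 2 × 7.29×10⁻⁵ × sin 59° = 1.25×10⁻⁴ s⁻¹
Height gradient: |∂Z/∂n| = 60 m / 435000 m = 1.38×10⁻⁴
On a pressure surface, geostrophic balance gives V_g = (g/f)|∂Z/∂n|:
V_g = 9.81 × 1.38×10⁻⁴ / 1.25×10⁻⁴ = 10.8 m/s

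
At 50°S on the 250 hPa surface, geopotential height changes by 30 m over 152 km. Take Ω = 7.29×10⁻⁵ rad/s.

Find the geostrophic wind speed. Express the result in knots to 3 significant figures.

Coriolis parameter at 50°S:
f = 2Ω sin φ = 2 × 7.29×10⁻⁵ × sin 50° = 1.12×10⁻⁴ s⁻¹
Height gradient: |∂Z/∂n| = 30 m / 152000 m = 1.97×10⁻⁴
On a pressure surface, geostrophic balance gives V_g = (g/f)|∂Z/∂n|:
V_g = 9.81 × 1.97×10⁻⁴ / 1.12×10⁻⁴ = 17.3 m/s
Converting: 17.3 m/s × 1.944 = 33.7 knots

33.7 knots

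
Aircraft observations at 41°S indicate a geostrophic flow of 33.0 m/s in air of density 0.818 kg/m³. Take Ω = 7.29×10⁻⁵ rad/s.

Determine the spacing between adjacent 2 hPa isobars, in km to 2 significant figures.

77 km

Coriolis parameter at 41°S:
f = 2Ω sin φ = 2 × 7.29×10⁻⁵ × sin 41° = 9.57×10⁻⁵ s⁻¹
Geostrophic balance rearranged: |∂P/∂n| = f ρ V_g
|∂P/∂n| = 9.57×10⁻⁵ × 0.818 × 33.0 = 2.58×10⁻³ Pa/m
Isobar spacing: Δn = ΔP/|∂P/∂n| = 200 Pa / 2.58×10⁻³ Pa/m = 77457 m ≈ 77 km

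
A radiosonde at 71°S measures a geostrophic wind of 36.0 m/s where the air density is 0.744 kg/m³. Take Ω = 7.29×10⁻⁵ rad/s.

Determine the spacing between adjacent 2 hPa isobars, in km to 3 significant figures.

Coriolis parameter at 71°S:
f = 2Ω sin φ = 2 × 7.29×10⁻⁵ × sin 71° = 1.38×10⁻⁴ s⁻¹
Geostrophic balance rearranged: |∂P/∂n| = f ρ V_g
|∂P/∂n| = 1.38×10⁻⁴ × 0.744 × 36.0 = 3.69×10⁻³ Pa/m
Isobar spacing: Δn = ΔP/|∂P/∂n| = 200 Pa / 3.69×10⁻³ Pa/m = 54166 m ≈ 54.2 km

54.2 km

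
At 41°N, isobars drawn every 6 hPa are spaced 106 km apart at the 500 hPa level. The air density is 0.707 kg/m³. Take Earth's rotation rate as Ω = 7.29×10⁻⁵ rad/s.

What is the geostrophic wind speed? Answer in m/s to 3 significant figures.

83.7 m/s

Coriolis parameter at 41°N:
f = 2Ω sin φ = 2 × 7.29×10⁻⁵ × sin 41° = 9.57×10⁻⁵ s⁻¹
Pressure gradient: |∂P/∂n| = 600 Pa / 106000 m = 5.66×10⁻³ Pa/m
Geostrophic balance (pressure-gradient force = Coriolis force):
V_g = (1/(fρ)) |∂P/∂n| = 5.66×10⁻³ / (9.57×10⁻⁵ × 0.707) = 83.7 m/s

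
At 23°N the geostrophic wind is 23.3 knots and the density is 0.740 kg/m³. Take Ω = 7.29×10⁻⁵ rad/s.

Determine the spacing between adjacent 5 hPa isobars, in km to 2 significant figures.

Coriolis parameter at 23°N:
f = 2Ω sin φ = 2 × 7.29×10⁻⁵ × sin 23° = 5.70×10⁻⁵ s⁻¹
Wind speed in SI: 23.3 knots = 12.0 m/s
Geostrophic balance rearranged: |∂P/∂n| = f ρ V_g
|∂P/∂n| = 5.70×10⁻⁵ × 0.740 × 12.0 = 5.05×10⁻⁴ Pa/m
Isobar spacing: Δn = ΔP/|∂P/∂n| = 500 Pa / 5.05×10⁻⁴ Pa/m = 989484 m ≈ 990 km

990 km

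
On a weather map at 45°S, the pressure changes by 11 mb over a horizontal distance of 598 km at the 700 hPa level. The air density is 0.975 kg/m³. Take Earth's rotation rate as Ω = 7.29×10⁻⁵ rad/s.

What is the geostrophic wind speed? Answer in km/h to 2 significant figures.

66 km/h

Coriolis parameter at 45°S:
f = 2Ω sin φ = 2 × 7.29×10⁻⁵ × sin 45° = 1.03×10⁻⁴ s⁻¹
Pressure gradient: |∂P/∂n| = 1100 Pa / 598000 m = 1.84×10⁻³ Pa/m
Geostrophic balance (pressure-gradient force = Coriolis force):
V_g = (1/(fρ)) |∂P/∂n| = 1.84×10⁻³ / (1.03×10⁻⁴ × 0.975) = 18.3 m/s
Converting: 18.3 m/s × 3.6 = 66 km/h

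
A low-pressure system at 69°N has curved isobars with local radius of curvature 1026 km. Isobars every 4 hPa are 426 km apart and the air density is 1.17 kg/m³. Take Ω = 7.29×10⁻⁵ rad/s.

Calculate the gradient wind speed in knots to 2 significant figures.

11 knots

Coriolis parameter at 69°N:
f = 2Ω sin φ = 2 × 7.29×10⁻⁵ × sin 69° = 1.36×10⁻⁴ s⁻¹
Pressure gradient: |∂P/∂n| = 400 Pa / 426000 m = 9.39×10⁻⁴ Pa/m
Geostrophic speed: V_g = |∂P/∂n|/(fρ) = 9.39×10⁻⁴/(1.36×10⁻⁴ × 1.17) = 5.90 m/s
Around a low, centrifugal force acts outward with Coriolis, so pressure-gradient force balances both:
(1/ρ)|∂P/∂n| = fV + V²/R  →  V² + fR·V − fR·V_g = 0
With fR = 1.36×10⁻⁴ × 1026×10³ m = 140 m/s:
V = [−fR + √((fR)² + 4 fR V_g)]/2 = [−140 + √(140² + 4×140×5.9)]/2 = 5.67 m/s
Subgeostrophic (V < V_g = 5.9 m/s), as expected around a low.
Converting: 5.67 m/s × 1.944 = 11 knots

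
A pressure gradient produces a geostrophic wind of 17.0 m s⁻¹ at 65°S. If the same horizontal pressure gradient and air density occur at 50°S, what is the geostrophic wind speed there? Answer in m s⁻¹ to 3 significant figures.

20.1 m s⁻¹

With the same pressure gradient and density, V_g ∝ 1/f ∝ 1/sin φ.
V₂ = V₁ · sin φ₁ / sin φ₂ = 17.0 × sin 65° / sin 50°
V₂ = 17.0 × 0.9063/0.7660 = 20.1 m s⁻¹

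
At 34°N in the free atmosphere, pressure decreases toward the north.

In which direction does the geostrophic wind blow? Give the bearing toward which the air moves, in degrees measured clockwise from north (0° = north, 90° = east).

The pressure-gradient force points toward the north (bearing 000°).
Geostrophic balance: in the Northern Hemisphere the Coriolis force deflects motion to the right, so the geostrophic wind blows 90° to the right of the pressure-gradient force (low pressure on the left).
Rotating 000° by 90° clockwise gives 090° — the wind blows toward the east.

090°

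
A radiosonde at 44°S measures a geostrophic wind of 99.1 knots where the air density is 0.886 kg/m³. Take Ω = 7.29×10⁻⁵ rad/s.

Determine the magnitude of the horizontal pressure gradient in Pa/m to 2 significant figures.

Coriolis parameter at 44°S:
f = 2Ω sin φ = 2 × 7.29×10⁻⁵ × sin 44° = 1.01×10⁻⁴ s⁻¹
Wind speed in SI: 99.1 knots = 51.0 m/s
Geostrophic balance rearranged: |∂P/∂n| = f ρ V_g
|∂P/∂n| = 1.01×10⁻⁴ × 0.886 × 51.0 = 4.57×10⁻³ Pa/m

4.6×10⁻³ Pa/m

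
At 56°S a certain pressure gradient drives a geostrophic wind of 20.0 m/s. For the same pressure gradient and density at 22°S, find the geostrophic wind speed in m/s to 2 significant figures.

44 m/s

With the same pressure gradient and density, V_g ∝ 1/f ∝ 1/sin φ.
V₂ = V₁ · sin φ₁ / sin φ₂ = 20.0 × sin 56° / sin 22°
V₂ = 20.0 × 0.8290/0.3746 = 44 m/s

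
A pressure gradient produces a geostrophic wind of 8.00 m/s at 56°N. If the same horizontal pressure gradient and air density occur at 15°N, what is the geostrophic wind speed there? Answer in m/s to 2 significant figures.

26 m/s

With the same pressure gradient and density, V_g ∝ 1/f ∝ 1/sin φ.
V₂ = V₁ · sin φ₁ / sin φ₂ = 8.00 × sin 56° / sin 15°
V₂ = 8.00 × 0.8290/0.2588 = 26 m/s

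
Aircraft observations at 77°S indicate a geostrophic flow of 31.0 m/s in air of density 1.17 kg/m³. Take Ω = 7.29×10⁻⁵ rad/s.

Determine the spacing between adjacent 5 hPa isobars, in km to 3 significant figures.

Coriolis parameter at 77°S:
f = 2Ω sin φ = 2 × 7.29×10⁻⁵ × sin 77° = 1.42×10⁻⁴ s⁻¹
Geostrophic balance rearranged: |∂P/∂n| = f ρ V_g
|∂P/∂n| = 1.42×10⁻⁴ × 1.17 × 31.0 = 5.15×10⁻³ Pa/m
Isobar spacing: Δn = ΔP/|∂P/∂n| = 500 Pa / 5.15×10⁻³ Pa/m = 97038 m ≈ 97.0 km

97.0 km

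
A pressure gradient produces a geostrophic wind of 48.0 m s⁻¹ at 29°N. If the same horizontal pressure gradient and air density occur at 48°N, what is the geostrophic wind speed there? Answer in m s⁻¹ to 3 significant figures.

31.3 m s⁻¹

With the same pressure gradient and density, V_g ∝ 1/f ∝ 1/sin φ.
V₂ = V₁ · sin φ₁ / sin φ₂ = 48.0 × sin 29° / sin 48°
V₂ = 48.0 × 0.4848/0.7431 = 31.3 m s⁻¹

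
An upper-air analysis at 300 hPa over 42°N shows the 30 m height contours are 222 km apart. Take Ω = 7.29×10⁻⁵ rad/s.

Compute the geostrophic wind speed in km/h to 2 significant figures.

Coriolis parameter at 42°N:
f = 2Ω sin φ = 2 × 7.29×10⁻⁵ × sin 42° = 9.76×10⁻⁵ s⁻¹
Height gradient: |∂Z/∂n| = 30 m / 222000 m = 1.35×10⁻⁴
On a pressure surface, geostrophic balance gives V_g = (g/f)|∂Z/∂n|:
V_g = 9.81 × 1.35×10⁻⁴ / 9.76×10⁻⁵ = 13.6 m/s
Converting: 13.6 m/s × 3.6 = 49 km/h

49 km/h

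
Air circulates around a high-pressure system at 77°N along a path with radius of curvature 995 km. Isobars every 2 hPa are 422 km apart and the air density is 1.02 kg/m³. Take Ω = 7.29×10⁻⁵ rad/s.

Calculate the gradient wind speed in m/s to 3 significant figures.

Coriolis parameter at 77°N:
f = 2Ω sin φ = 2 × 7.29×10⁻⁵ × sin 77° = 1.42×10⁻⁴ s⁻¹
Pressure gradient: |∂P/∂n| = 200 Pa / 422000 m = 4.74×10⁻⁴ Pa/m
Geostrophic speed: V_g = |∂P/∂n|/(fρ) = 4.74×10⁻⁴/(1.42×10⁻⁴ × 1.02) = 3.27 m/s
Around a high, pressure-gradient force acts outward with centrifugal, so Coriolis balances both:
fV = (1/ρ)|∂P/∂n| + V²/R  →  V² − fR·V + fR·V_g = 0
With fR = 1.42×10⁻⁴ × 995×10³ m = 141 m/s:
V = [fR − √((fR)² − 4 fR V_g)]/2 = [141 − √(141² − 4×141×3.27)]/2 = 3.35 m/s
Supergeostrophic (V > V_g = 3.27 m/s), as expected around a high.

3.35 m/s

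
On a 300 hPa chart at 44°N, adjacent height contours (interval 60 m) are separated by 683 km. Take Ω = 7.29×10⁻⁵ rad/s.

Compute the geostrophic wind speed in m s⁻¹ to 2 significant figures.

Coriolis parameter at 44°N:
f = 2Ω sin φ = 2 × 7.29×10⁻⁵ × sin 44° = 1.01×10⁻⁴ s⁻¹
Height gradient: |∂Z/∂n| = 60 m / 683000 m = 8.78×10⁻⁵
On a pressure surface, geostrophic balance gives V_g = (g/f)|∂Z/∂n|:
V_g = 9.81 × 8.78×10⁻⁵ / 1.01×10⁻⁴ = 8.51 m/s

8.5 m s⁻¹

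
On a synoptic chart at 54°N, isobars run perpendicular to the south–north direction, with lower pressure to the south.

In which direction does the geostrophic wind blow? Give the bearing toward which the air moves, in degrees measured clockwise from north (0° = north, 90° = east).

270°

The pressure-gradient force points toward the south (bearing 180°).
Geostrophic balance: in the Northern Hemisphere the Coriolis force deflects motion to the right, so the geostrophic wind blows 90° to the right of the pressure-gradient force (low pressure on the left).
Rotating 180° by 90° clockwise gives 270° — the wind blows toward the west.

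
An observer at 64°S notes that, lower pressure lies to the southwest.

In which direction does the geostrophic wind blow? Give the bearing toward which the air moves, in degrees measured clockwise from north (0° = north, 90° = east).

The pressure-gradient force points toward the southwest (bearing 225°).
Geostrophic balance: in the Southern Hemisphere the Coriolis force deflects motion to the left, so the geostrophic wind blows 90° to the left of the pressure-gradient force (low pressure on the right).
Rotating 225° by 90° counterclockwise gives 135° — the wind blows toward the southeast.

135°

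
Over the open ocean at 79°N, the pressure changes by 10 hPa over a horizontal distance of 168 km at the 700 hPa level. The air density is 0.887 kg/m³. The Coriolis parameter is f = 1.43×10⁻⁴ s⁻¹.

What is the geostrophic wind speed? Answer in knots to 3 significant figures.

91.2 knots

Pressure gradient: |∂P/∂n| = 1000 Pa / 168000 m = 5.95×10⁻³ Pa/m
Geostrophic balance (pressure-gradient force = Coriolis force):
V_g = (1/(fρ)) |∂P/∂n| = 5.95×10⁻³ / (1.43×10⁻⁴ × 0.887) = 46.9 m/s
Converting: 46.9 m/s × 1.944 = 91.2 knots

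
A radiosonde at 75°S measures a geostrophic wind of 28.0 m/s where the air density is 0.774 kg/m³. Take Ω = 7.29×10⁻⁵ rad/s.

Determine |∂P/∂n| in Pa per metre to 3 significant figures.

Coriolis parameter at 75°S:
f = 2Ω sin φ = 2 × 7.29×10⁻⁵ × sin 75° = 1.41×10⁻⁴ s⁻¹
Geostrophic balance rearranged: |∂P/∂n| = f ρ V_g
|∂P/∂n| = 1.41×10⁻⁴ × 0.774 × 28.0 = 3.05×10⁻³ Pa/m

3.05×10⁻³ Pa/m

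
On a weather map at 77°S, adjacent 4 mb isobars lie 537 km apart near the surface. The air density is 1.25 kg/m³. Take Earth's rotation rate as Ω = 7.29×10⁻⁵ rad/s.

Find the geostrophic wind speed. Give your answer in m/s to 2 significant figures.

4.2 m/s

Coriolis parameter at 77°S:
f = 2Ω sin φ = 2 × 7.29×10⁻⁵ × sin 77° = 1.42×10⁻⁴ s⁻¹
Pressure gradient: |∂P/∂n| = 400 Pa / 537000 m = 7.45×10⁻⁴ Pa/m
Geostrophic balance (pressure-gradient force = Coriolis force):
V_g = (1/(fρ)) |∂P/∂n| = 7.45×10⁻⁴ / (1.42×10⁻⁴ × 1.25) = 4.19 m/s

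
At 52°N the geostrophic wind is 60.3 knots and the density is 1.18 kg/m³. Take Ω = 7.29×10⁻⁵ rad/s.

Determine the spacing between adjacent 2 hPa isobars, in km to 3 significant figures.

Coriolis parameter at 52°N:
f = 2Ω sin φ = 2 × 7.29×10⁻⁵ × sin 52° = 1.15×10⁻⁴ s⁻¹
Wind speed in SI: 60.3 knots = 31.0 m/s
Geostrophic balance rearranged: |∂P/∂n| = f ρ V_g
|∂P/∂n| = 1.15×10⁻⁴ × 1.18 × 31.0 = 4.21×10⁻³ Pa/m
Isobar spacing: Δn = ΔP/|∂P/∂n| = 200 Pa / 4.21×10⁻³ Pa/m = 47556 m ≈ 47.6 km

47.6 km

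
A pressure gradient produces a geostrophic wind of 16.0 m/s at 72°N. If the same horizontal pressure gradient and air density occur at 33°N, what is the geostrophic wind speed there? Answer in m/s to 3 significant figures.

27.9 m/s

With the same pressure gradient and density, V_g ∝ 1/f ∝ 1/sin φ.
V₂ = V₁ · sin φ₁ / sin φ₂ = 16.0 × sin 72° / sin 33°
V₂ = 16.0 × 0.9511/0.5446 = 27.9 m/s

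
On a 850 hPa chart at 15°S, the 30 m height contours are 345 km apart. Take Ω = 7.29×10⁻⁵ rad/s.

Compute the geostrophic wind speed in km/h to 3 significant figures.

Coriolis parameter at 15°S:
f = 2Ω sin φ = 2 × 7.29×10⁻⁵ × sin 15° = 3.77×10⁻⁵ s⁻¹
Height gradient: |∂Z/∂n| = 30 m / 345000 m = 8.70×10⁻⁵
On a pressure surface, geostrophic balance gives V_g = (g/f)|∂Z/∂n|:
V_g = 9.81 × 8.70×10⁻⁵ / 3.77×10⁻⁵ = 22.6 m/s
Converting: 22.6 m/s × 3.6 = 81.4 km/h

81.4 km/h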